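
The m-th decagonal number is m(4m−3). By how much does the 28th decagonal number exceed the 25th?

28·(4·28 − 3) = 3052 and 25·(4·25 − 3) = 2425.
Difference: 3052 − 2425 = 627.

627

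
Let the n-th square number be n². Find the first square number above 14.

Solve n² > 14 for integer n.
The largest n with value ≤ 14 is 3 (since 9 ≤ 14 < 16), so the first above is n = 4, value 16.

16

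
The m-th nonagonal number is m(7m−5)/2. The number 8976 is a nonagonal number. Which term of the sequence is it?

Set n(7n−5)/2 = 8976, giving 7n² − 5n − 17952 = 0.
The discriminant is 25 + 56·8976 = 502681, and √502681 = 709.
So n = (5 + 709) / 14 = 714/14 = 51.

51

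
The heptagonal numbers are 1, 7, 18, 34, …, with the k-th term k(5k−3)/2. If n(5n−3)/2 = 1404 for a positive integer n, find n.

24

Set n(5n−3)/2 = 1404, giving 5n² − 3n − 2808 = 0.
So n = (3 + 237) / 10 = 240/10 = 24.
Check: 24·(5·24 − 3)/2 = 1404. ✓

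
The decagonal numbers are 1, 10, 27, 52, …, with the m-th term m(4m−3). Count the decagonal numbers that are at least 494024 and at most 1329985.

The n-th decagonal number is n(4n−3).
Smallest index with value ≥ 494024: n = 352 (giving 494560).
Largest index with value ≤ 1329985: n = 577 (giving 1329985).
Indices 352 through 577: 226 terms.

226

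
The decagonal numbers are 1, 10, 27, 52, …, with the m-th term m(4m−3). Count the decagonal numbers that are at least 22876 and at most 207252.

153

The n-th decagonal number is n(4n−3).
Smallest index with value ≥ 22876: n = 76 (giving 22876).
Largest index with value ≤ 207252: n = 228 (giving 207252).
Indices 76 through 228: 153 terms.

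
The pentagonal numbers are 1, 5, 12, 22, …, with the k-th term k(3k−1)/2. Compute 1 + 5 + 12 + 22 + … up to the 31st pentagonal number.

15376

Σ i(3i−1)/2 = (3Σi² − Σi) / 2 over i = 1..31.
Σi = 496 and Σi² = 10416.
(3·10416 − 1·496) / 2 = 30752/2 = 15376.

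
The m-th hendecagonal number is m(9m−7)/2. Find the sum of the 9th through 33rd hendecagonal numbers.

53625

Σ i(9i−7)/2 = (9Σi² − 7Σi) / 2 over i = 9..33.
Σi = 561 − 36 = 525 and Σi² = 12529 − 204 = 12325.
(9·12325 − 7·525) / 2 = 107250/2 = 53625.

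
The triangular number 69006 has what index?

Set n(n+1)/2 = 69006, giving n² + n − 138012 = 0.
The discriminant is 1 + 8·69006 = 552049, and √552049 = 743.
So n = (-1 + 743) / 2 = 742/2 = 371.

371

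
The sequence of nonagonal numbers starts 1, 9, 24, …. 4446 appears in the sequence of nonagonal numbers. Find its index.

36

Set n(7n−5)/2 = 4446, giving 7n² − 5n − 8892 = 0.
The discriminant is 25 + 56·4446 = 249001, and √249001 = 499.
So n = (5 + 499) / 14 = 504/14 = 36.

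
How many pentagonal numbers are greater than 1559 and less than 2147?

The n-th pentagonal number is n(3n−1)/2.
Smallest index with value > 1559: n = 33 (giving 1617).
Largest index with value < 2147: n = 37 (giving 2035).
Indices 33 through 37: 5 terms.

5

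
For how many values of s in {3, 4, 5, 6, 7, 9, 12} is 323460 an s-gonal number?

s = 3: P(3, 803) = 322806 and P(3, 804) = 323610; 323460 is not s-gonal.
s = 4: P(4, 568) = 322624 and P(4, 569) = 323761; 323460 is not s-gonal.
s = 5: P(5, 464) = 322712 and P(5, 465) = 324105; 323460 is not s-gonal.
s = 6: P(6, 402) = 322806 and P(6, 403) = 324415; 323460 is not s-gonal.
s = 7: P(7, 360) = 323460. ✓
s = 9: P(9, 304) = 322696 and P(9, 305) = 324825; 323460 is not s-gonal.
s = 12: P(12, 254) = 321564 and P(12, 255) = 324105; 323460 is not s-gonal.
Hits: s ∈ {7} → 1.

1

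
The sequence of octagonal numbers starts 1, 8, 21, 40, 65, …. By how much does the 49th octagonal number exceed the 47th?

49·(3·49 − 2) = 7105 and 47·(3·47 − 2) = 6533.
Difference: 7105 − 6533 = 572.

572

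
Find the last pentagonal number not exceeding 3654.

3577

Solve n(3n−1)/2 ≤ 3654 for integer n.
n = 49 gives 3577 ≤ 3654, while n = 50 gives 3725 > 3654; so the answer is 3577.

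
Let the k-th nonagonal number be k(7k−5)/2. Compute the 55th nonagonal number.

10450

The 55th nonagonal number is n(7n−5)/2 with n = 55.
55·(7·55 − 5)/2 = 55·380/2 = 55·190 = 10450.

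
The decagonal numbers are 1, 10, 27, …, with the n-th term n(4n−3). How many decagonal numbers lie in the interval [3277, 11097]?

The n-th decagonal number is n(4n−3).
Smallest index with value ≥ 3277: n = 29 (giving 3277).
Largest index with value ≤ 11097: n = 53 (giving 11077).
Indices 29 through 53: 25 terms.

25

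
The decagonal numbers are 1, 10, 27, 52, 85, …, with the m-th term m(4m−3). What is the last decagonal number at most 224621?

223965

Solve n(4n−3) ≤ 224621 for integer n.
n = 237 gives 223965 ≤ 224621, while n = 238 gives 225862 > 224621; so the answer is 223965.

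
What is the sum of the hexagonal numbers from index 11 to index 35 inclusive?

28475

Σ i(2i−1) = 2Σi² − Σi over i = 11..35.
Σi = 630 − 55 = 575 and Σi² = 14910 − 385 = 14525.
2·14525 − 1·575 = 28475.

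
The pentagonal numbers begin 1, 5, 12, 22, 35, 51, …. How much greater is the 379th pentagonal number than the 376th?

3396

379·(3·379 − 1)/2 = 215272 and 376·(3·376 − 1)/2 = 211876.
Difference: 215272 − 211876 = 3396.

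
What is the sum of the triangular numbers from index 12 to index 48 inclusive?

Σ i(i+1)/2 = (Σi² + Σi) / 2 over i = 12..48.
Σi = 1176 − 66 = 1110 and Σi² = 38024 − 506 = 37518.
(1·37518 + 1·1110) / 2 = 38628/2 = 19314.

19314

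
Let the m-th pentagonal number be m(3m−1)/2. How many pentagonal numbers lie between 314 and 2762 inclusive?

29

The n-th pentagonal number is n(3n−1)/2.
Smallest index with value ≥ 314: n = 15 (giving 330).
Largest index with value ≤ 2762: n = 43 (giving 2752).
Indices 15 through 43: 29 terms.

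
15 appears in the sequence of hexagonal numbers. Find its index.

3

Set n(2n−1) = 15, giving 2n² − n − 15 = 0.
The discriminant is 1 + 8·15 = 121, and √121 = 11.
So n = (1 + 11) / 4 = 12/4 = 3.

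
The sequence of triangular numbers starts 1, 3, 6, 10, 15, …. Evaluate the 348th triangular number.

60726

The 348th triangular number is n(n+1)/2 with n = 348.
348·349/2 = 121452/2 = 60726.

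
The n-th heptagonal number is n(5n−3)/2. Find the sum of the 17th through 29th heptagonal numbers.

Σ i(5i−3)/2 = (5Σi² − 3Σi) / 2 over i = 17..29.
Σi = 435 − 136 = 299 and Σi² = 8555 − 1496 = 7059.
(5·7059 − 3·299) / 2 = 34398/2 = 17199.

17199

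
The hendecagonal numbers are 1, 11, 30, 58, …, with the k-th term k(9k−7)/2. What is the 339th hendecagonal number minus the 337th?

6077

339·(9·339 − 7)/2 = 515958 and 337·(9·337 − 7)/2 = 509881.
Difference: 515958 − 509881 = 6077.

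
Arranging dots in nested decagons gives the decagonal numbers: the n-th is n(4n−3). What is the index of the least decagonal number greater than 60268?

Solve n(4n−3) > 60268 for integer n.
The largest n with value ≤ 60268 is 123 (since 60147 ≤ 60268 < 61132), so the first above is n = 124, value 61132.

124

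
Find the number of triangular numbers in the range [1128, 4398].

47

The n-th triangular number is n(n+1)/2.
Smallest index with value ≥ 1128: n = 47 (giving 1128).
Largest index with value ≤ 4398: n = 93 (giving 4371).
Indices 47 through 93: 47 terms.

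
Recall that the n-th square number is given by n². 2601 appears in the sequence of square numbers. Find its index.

We need n² = 2601, so n = √2601 = 51.

51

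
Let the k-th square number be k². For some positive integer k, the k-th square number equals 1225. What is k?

35

We need n² = 1225, so n = √1225 = 35.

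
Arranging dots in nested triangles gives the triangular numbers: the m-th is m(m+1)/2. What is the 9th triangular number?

9·10/2 = 90/2 = 45.

45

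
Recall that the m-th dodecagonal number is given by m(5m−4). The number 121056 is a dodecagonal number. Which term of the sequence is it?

156

Set n(5n−4) = 121056, giving 5n² − 4n − 121056 = 0.
So n = (4 + 1556) / 10 = 1560/10 = 156.
Check: 156·(5·156 − 4) = 121056. ✓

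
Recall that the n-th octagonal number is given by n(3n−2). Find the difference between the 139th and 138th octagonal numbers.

829

Consecutive octagonal numbers differ by 6n − 5: here 6·139 − 5 = 829.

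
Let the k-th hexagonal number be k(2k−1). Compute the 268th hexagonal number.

The 268th hexagonal number is n(2n−1) with n = 268.
268·(2·268 − 1) = 268·535 = 143380.

143380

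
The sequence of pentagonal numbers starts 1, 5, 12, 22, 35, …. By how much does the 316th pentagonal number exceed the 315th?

Consecutive pentagonal numbers differ by 3n − 2: here 3·316 − 2 = 946.

946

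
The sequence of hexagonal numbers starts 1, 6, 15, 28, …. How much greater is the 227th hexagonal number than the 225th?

1806

227·(2·227 − 1) = 102831 and 225·(2·225 − 1) = 101025.
Difference: 102831 − 101025 = 1806.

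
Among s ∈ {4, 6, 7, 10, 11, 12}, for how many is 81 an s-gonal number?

s = 4: P(4, 9) = 81. ✓
s = 6: P(6, 6) = 66 and P(6, 7) = 91; 81 is not s-gonal.
s = 7: P(7, 6) = 81. ✓
s = 10: P(10, 4) = 52 and P(10, 5) = 85; 81 is not s-gonal.
s = 11: P(11, 4) = 58 and P(11, 5) = 95; 81 is not s-gonal.
s = 12: P(12, 4) = 64 and P(12, 5) = 105; 81 is not s-gonal.
Hits: s ∈ {4, 7} → 2.

2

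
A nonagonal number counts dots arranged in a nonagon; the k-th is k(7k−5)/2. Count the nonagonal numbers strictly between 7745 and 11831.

11

The n-th nonagonal number is n(7n−5)/2.
Smallest index with value > 7745: n = 48 (giving 7944).
Largest index with value < 11831: n = 58 (giving 11629).
Indices 48 through 58: 11 terms.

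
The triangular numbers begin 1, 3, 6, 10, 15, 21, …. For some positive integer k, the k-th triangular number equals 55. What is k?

10

Set n(n+1)/2 = 55, giving n² + n − 110 = 0.
So n = (-1 + 21) / 2 = 20/2 = 10.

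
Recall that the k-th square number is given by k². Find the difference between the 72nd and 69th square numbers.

423

72² = 5184 and 69² = 4761.
Difference: 5184 − 4761 = 423.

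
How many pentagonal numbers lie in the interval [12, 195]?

The n-th pentagonal number is n(3n−1)/2.
Smallest index with value ≥ 12: n = 3 (giving 12).
Largest index with value ≤ 195: n = 11 (giving 176).
Indices 3 through 11: 9 terms.

9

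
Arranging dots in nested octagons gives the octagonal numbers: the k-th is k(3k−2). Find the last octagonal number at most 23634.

23585

Solve n(3n−2) ≤ 23634 for integer n.
n = 89 gives 23585 ≤ 23634, while n = 90 gives 24120 > 23634; so the answer is 23585.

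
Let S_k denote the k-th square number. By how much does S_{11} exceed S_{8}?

11² = 121 and 8² = 64.
Difference: 121 − 64 = 57.

57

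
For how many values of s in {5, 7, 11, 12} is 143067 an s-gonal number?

1

s = 5: P(5, 309) = 143067. ✓
s = 7: P(7, 239) = 142444 and P(7, 240) = 143640; 143067 is not s-gonal.
s = 11: P(11, 178) = 141955 and P(11, 179) = 143558; 143067 is not s-gonal.
s = 12: P(12, 169) = 142129 and P(12, 170) = 143820; 143067 is not s-gonal.
Hits: s ∈ {5} → 1.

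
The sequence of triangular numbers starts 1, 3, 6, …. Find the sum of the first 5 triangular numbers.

Σ i(i+1)/2 = (Σi² + Σi) / 2 over i = 1..5.
Σi = 15 and Σi² = 55.
(1·55 + 1·15) / 2 = 70/2 = 35.

35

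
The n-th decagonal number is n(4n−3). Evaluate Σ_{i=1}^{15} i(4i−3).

4600

Σ i(4i−3) = 4Σi² − 3Σi over i = 1..15.
Σi = 120 and Σi² = 1240.
4·1240 − 3·120 = 4600.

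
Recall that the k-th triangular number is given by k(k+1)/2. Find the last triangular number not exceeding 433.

406

Solve n(n+1)/2 ≤ 433 for integer n.
n = 28 gives 406 ≤ 433, while n = 29 gives 435 > 433; so the answer is 406.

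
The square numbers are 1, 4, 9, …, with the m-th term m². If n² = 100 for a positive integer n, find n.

10

We need n² = 100, so n = √100 = 10.
Check: 10² = 100. ✓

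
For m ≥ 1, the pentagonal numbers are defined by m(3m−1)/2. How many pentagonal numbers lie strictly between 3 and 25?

3

The n-th pentagonal number is n(3n−1)/2.
Smallest index with value > 3: n = 2 (giving 5).
Largest index with value < 25: n = 4 (giving 22).
Indices 2 through 4: 3 terms.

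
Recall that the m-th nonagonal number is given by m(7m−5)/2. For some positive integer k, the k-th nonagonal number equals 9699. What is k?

Set n(7n−5)/2 = 9699, giving 7n² − 5n − 19398 = 0.
So n = (5 + 737) / 14 = 742/14 = 53.

53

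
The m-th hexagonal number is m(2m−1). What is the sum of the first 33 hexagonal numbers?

24497

Σ i(2i−1) = 2Σi² − Σi over i = 1..33.
Σi = 561 and Σi² = 12529.
2·12529 − 1·561 = 24497.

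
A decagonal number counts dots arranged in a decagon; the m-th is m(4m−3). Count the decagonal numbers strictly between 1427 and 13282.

The n-th decagonal number is n(4n−3).
Smallest index with value > 1427: n = 20 (giving 1540).
Largest index with value < 13282: n = 57 (giving 12825).
Indices 20 through 57: 38 terms.

38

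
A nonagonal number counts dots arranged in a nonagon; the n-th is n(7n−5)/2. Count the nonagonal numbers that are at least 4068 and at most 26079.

52

The n-th nonagonal number is n(7n−5)/2.
Smallest index with value ≥ 4068: n = 35 (giving 4200).
Largest index with value ≤ 26079: n = 86 (giving 25671).
Indices 35 through 86: 52 terms.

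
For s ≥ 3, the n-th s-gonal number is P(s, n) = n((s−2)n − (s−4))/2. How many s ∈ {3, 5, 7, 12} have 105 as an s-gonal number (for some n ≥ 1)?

s = 3: P(3, 14) = 105. ✓
s = 5: P(5, 8) = 92 and P(5, 9) = 117; 105 is not s-gonal.
s = 7: P(7, 6) = 81 and P(7, 7) = 112; 105 is not s-gonal.
s = 12: P(12, 5) = 105. ✓
Hits: s ∈ {3, 12} → 2.

2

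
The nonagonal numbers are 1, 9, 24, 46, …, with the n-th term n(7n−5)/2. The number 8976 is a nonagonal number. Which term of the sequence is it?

Set n(7n−5)/2 = 8976, giving 7n² − 5n − 17952 = 0.
So n = (5 + 709) / 14 = 714/14 = 51.

51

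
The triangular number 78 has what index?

12

Set n(n+1)/2 = 78, giving n² + n − 156 = 0.
So n = (-1 + 25) / 2 = 24/2 = 12.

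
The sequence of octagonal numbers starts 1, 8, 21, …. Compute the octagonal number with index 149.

The 149th octagonal number is n(3n−2) with n = 149.
149·(3·149 − 2) = 149·445 = 66305.

66305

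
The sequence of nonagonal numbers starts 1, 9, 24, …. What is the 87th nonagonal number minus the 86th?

Consecutive nonagonal numbers differ by 7n − 6: here 7·87 − 6 = 603.

603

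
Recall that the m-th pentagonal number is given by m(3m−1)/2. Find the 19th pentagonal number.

The 19th pentagonal number is n(3n−1)/2 with n = 19.
19·(3·19 − 1)/2 = 19·56/2 = 19·28 = 532.

532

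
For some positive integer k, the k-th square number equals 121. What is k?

We need n² = 121, so n = √121 = 11.
Check: 11² = 121. ✓

11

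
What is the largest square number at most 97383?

Solve n² ≤ 97383 for integer n.
n = 312 gives 97344 ≤ 97383, while n = 313 gives 97969 > 97383; so the answer is 97344.

97344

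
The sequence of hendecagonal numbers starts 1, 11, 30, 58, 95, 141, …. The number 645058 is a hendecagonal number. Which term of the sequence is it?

379

Set n(9n−7)/2 = 645058, giving 9n² − 7n − 1290116 = 0.
The discriminant is 49 + 72·645058 = 46444225, and √46444225 = 6815.
So n = (7 + 6815) / 18 = 6822/18 = 379.
Check: 379·(9·379 − 7)/2 = 645058. ✓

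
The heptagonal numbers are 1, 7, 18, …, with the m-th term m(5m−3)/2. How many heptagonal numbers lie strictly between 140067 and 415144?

The n-th heptagonal number is n(5n−3)/2.
Smallest index with value > 140067: n = 238 (giving 141253).
Largest index with value < 415144: n = 407 (giving 413512).
Indices 238 through 407: 170 terms.

170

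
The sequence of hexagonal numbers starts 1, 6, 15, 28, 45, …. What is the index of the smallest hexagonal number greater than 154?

Solve n(2n−1) > 154 for integer n.
The largest n with value ≤ 154 is 9 (since 153 ≤ 154 < 190), so the first above is n = 10, value 190.

10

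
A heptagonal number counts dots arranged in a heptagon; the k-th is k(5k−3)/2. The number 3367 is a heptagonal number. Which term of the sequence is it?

37

Set n(5n−3)/2 = 3367, giving 5n² − 3n − 6734 = 0.
The discriminant is 9 + 40·3367 = 134689, and √134689 = 367.
So n = (3 + 367) / 10 = 370/10 = 37.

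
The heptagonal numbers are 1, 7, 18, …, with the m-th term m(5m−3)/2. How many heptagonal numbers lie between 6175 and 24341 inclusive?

The n-th heptagonal number is n(5n−3)/2.
Smallest index with value ≥ 6175: n = 50 (giving 6175).
Largest index with value ≤ 24341: n = 98 (giving 23863).
Indices 50 through 98: 49 terms.

49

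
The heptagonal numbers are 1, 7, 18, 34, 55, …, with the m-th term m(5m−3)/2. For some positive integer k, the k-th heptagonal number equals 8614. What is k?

Set n(5n−3)/2 = 8614, giving 5n² − 3n − 17228 = 0.
The discriminant is 9 + 40·8614 = 344569, and √344569 = 587.
So n = (3 + 587) / 10 = 590/10 = 59.
Check: 59·(5·59 − 3)/2 = 8614. ✓

59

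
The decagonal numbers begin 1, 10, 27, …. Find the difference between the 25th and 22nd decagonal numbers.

25·(4·25 − 3) = 2425 and 22·(4·22 − 3) = 1870.
Difference: 2425 − 1870 = 555.

555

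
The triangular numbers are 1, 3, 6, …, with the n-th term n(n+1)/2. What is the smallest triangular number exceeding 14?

Solve n(n+1)/2 > 14 for integer n.
The largest n with value ≤ 14 is 4 (since 10 ≤ 14 < 15), so the first above is n = 5, value 15.

15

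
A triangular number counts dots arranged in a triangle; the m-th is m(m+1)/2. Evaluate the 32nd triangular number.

The 32nd triangular number is n(n+1)/2 with n = 32.
32·33/2 = 1056/2 = 528.

528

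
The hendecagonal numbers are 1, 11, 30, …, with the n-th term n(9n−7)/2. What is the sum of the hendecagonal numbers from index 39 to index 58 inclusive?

211300

Σ i(9i−7)/2 = (9Σi² − 7Σi) / 2 over i = 39..58.
Σi = 1711 − 741 = 970 and Σi² = 66729 − 19019 = 47710.
(9·47710 − 7·970) / 2 = 422600/2 = 211300.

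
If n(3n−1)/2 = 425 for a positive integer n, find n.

Set n(3n−1)/2 = 425, giving 3n² − n − 850 = 0.
The discriminant is 1 + 24·425 = 10201, and √10201 = 101.
So n = (1 + 101) / 6 = 102/6 = 17.
Check: 17·(3·17 − 1)/2 = 425. ✓

17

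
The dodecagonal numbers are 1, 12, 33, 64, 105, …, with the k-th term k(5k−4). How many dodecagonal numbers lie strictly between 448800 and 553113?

32

The n-th dodecagonal number is n(5n−4).
Smallest index with value > 448800: n = 301 (giving 451801).
Largest index with value < 553113: n = 332 (giving 549792).
Indices 301 through 332: 32 terms.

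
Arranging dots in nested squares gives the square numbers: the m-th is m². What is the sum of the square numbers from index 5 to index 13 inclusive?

Σ_{i=5}^{13} i² = 819 − 30 = 789.

789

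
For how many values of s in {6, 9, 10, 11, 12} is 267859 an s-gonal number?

s = 6: P(6, 366) = 267546 and P(6, 367) = 269011; 267859 is not s-gonal.
s = 9: P(9, 277) = 267859. ✓
s = 10: P(10, 259) = 267547 and P(10, 260) = 269620; 267859 is not s-gonal.
s = 11: P(11, 244) = 267058 and P(11, 245) = 269255; 267859 is not s-gonal.
s = 12: P(12, 231) = 265881 and P(12, 232) = 268192; 267859 is not s-gonal.
Hits: s ∈ {9} → 1.

1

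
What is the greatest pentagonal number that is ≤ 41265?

41251

Solve n(3n−1)/2 ≤ 41265 for integer n.
n = 166 gives 41251 ≤ 41265, while n = 167 gives 41750 > 41265; so the answer is 41251.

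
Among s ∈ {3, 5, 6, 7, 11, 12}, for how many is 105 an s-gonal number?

s = 3: P(3, 14) = 105. ✓
s = 5: P(5, 8) = 92 and P(5, 9) = 117; 105 is not s-gonal.
s = 6: P(6, 7) = 91 and P(6, 8) = 120; 105 is not s-gonal.
s = 7: P(7, 6) = 81 and P(7, 7) = 112; 105 is not s-gonal.
s = 11: P(11, 5) = 95 and P(11, 6) = 141; 105 is not s-gonal.
s = 12: P(12, 5) = 105. ✓
Hits: s ∈ {3, 12} → 2.

2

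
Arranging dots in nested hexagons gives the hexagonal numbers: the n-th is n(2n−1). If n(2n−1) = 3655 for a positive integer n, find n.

Set n(2n−1) = 3655, giving 2n² − n − 3655 = 0.
The discriminant is 1 + 8·3655 = 29241, and √29241 = 171.
So n = (1 + 171) / 4 = 172/4 = 43.

43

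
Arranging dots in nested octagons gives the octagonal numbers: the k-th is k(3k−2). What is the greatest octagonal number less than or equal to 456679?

455520

Solve n(3n−2) ≤ 456679 for integer n.
n = 390 gives 455520 ≤ 456679, while n = 391 gives 457861 > 456679; so the answer is 455520.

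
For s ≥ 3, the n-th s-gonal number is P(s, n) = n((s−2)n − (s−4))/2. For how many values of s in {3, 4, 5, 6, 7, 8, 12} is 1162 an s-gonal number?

1

s = 3: P(3, 47) = 1128 and P(3, 48) = 1176; 1162 is not s-gonal.
s = 4: P(4, 34) = 1156 and P(4, 35) = 1225; 1162 is not s-gonal.
s = 5: P(5, 28) = 1162. ✓
s = 6: P(6, 24) = 1128 and P(6, 25) = 1225; 1162 is not s-gonal.
s = 7: P(7, 21) = 1071 and P(7, 22) = 1177; 1162 is not s-gonal.
s = 8: P(8, 20) = 1160 and P(8, 21) = 1281; 1162 is not s-gonal.
s = 12: P(12, 15) = 1065 and P(12, 16) = 1216; 1162 is not s-gonal.
Hits: s ∈ {5} → 1.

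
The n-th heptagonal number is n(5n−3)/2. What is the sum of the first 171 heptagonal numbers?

Σ i(5i−3)/2 = (5Σi² − 3Σi) / 2 over i = 1..171.
Σi = 14706 and Σi² = 1681386.
(5·1681386 − 3·14706) / 2 = 8362812/2 = 4181406.

4181406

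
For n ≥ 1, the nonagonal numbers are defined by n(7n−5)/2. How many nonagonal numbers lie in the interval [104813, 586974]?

236

The n-th nonagonal number is n(7n−5)/2.
Smallest index with value ≥ 104813: n = 174 (giving 105531).
Largest index with value ≤ 586974: n = 409 (giving 584461).
Indices 174 through 409: 236 terms.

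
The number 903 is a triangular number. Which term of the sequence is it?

42

Set n(n+1)/2 = 903, giving n² + n − 1806 = 0.
So n = (-1 + 85) / 2 = 84/2 = 42.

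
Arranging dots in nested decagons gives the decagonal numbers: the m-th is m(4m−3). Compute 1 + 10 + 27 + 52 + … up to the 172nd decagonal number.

6799246

Σ i(4i−3) = 4Σi² − 3Σi over i = 1..172.
Σi = 14878 and Σi² = 1710970.
4·1710970 − 3·14878 = 6799246.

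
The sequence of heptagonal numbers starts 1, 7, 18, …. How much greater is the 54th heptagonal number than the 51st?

783

54·(5·54 − 3)/2 = 7209 and 51·(5·51 − 3)/2 = 6426.
Difference: 7209 − 6426 = 783.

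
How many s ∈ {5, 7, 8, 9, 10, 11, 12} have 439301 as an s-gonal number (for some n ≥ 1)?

1

s = 5: P(5, 541) = 438751 and P(5, 542) = 440375; 439301 is not s-gonal.
s = 7: P(7, 419) = 438274 and P(7, 420) = 440370; 439301 is not s-gonal.
s = 8: P(8, 383) = 439301. ✓
s = 9: P(9, 354) = 437721 and P(9, 355) = 440200; 439301 is not s-gonal.
s = 10: P(10, 331) = 437251 and P(10, 332) = 439900; 439301 is not s-gonal.
s = 11: P(11, 312) = 436956 and P(11, 313) = 439765; 439301 is not s-gonal.
s = 12: P(12, 296) = 436896 and P(12, 297) = 439857; 439301 is not s-gonal.
Hits: s ∈ {8} → 1.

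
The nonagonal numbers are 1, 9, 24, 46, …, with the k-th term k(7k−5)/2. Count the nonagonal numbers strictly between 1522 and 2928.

8

The n-th nonagonal number is n(7n−5)/2.
Smallest index with value > 1522: n = 22 (giving 1639).
Largest index with value < 2928: n = 29 (giving 2871).
Indices 22 through 29: 8 terms.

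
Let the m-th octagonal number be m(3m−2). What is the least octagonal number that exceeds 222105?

223041

Solve n(3n−2) > 222105 for integer n.
The largest n with value ≤ 222105 is 272 (since 221408 ≤ 222105 < 223041), so the first above is n = 273, value 223041.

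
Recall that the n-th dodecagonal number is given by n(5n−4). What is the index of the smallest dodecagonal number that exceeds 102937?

144

Solve n(5n−4) > 102937 for integer n.
The largest n with value ≤ 102937 is 143 (since 101673 ≤ 102937 < 103104), so the first above is n = 144, value 103104.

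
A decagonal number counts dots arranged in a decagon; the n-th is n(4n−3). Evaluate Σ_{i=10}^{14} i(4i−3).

Σ i(4i−3) = 4Σi² − 3Σi over i = 10..14.
Σi = 105 − 45 = 60 and Σi² = 1015 − 285 = 730.
4·730 − 3·60 = 2740.

2740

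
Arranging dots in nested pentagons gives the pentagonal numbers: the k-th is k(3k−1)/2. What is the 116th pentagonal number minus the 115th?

346

Consecutive pentagonal numbers differ by 3n − 2: here 3·116 − 2 = 346.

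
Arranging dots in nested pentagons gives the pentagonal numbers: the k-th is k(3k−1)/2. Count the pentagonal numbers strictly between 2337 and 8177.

The n-th pentagonal number is n(3n−1)/2.
Smallest index with value > 2337: n = 40 (giving 2380).
Largest index with value < 8177: n = 73 (giving 7957).
Indices 40 through 73: 34 terms.

34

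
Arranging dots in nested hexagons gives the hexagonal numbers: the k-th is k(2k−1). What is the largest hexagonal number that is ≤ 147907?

147696

Solve n(2n−1) ≤ 147907 for integer n.
n = 272 gives 147696 ≤ 147907, while n = 273 gives 148785 > 147907; so the answer is 147696.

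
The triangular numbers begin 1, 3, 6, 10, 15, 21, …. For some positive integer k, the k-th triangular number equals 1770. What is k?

Set n(n+1)/2 = 1770, giving n² + n − 3540 = 0.
The discriminant is 1 + 8·1770 = 14161, and √14161 = 119.
So n = (-1 + 119) / 2 = 118/2 = 59.
Check: 59·60/2 = 1770. ✓

59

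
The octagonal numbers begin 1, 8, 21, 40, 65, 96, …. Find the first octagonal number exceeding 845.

Solve n(3n−2) > 845 for integer n.
The largest n with value ≤ 845 is 17 (since 833 ≤ 845 < 936), so the first above is n = 18, value 936.

936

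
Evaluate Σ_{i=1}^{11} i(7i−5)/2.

1606

Σ i(7i−5)/2 = (7Σi² − 5Σi) / 2 over i = 1..11.
Σi = 66 and Σi² = 506.
(7·506 − 5·66) / 2 = 3212/2 = 1606.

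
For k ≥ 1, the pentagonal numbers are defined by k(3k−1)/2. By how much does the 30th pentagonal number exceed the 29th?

Consecutive pentagonal numbers differ by 3n − 2: here 3·30 − 2 = 88.

88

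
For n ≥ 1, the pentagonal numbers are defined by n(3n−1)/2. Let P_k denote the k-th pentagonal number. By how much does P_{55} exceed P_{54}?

163

Consecutive pentagonal numbers differ by 3n − 2: here 3·55 − 2 = 163.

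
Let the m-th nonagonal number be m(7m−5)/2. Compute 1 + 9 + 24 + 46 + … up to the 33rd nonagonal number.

42449

Σ i(7i−5)/2 = (7Σi² − 5Σi) / 2 over i = 1..33.
Σi = 561 and Σi² = 12529.
(7·12529 − 5·561) / 2 = 84898/2 = 42449.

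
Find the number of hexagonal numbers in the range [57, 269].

6

The n-th hexagonal number is n(2n−1).
Smallest index with value ≥ 57: n = 6 (giving 66).
Largest index with value ≤ 269: n = 11 (giving 231).
Indices 6 through 11: 6 terms.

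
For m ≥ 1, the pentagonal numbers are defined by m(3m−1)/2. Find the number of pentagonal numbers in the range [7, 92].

The n-th pentagonal number is n(3n−1)/2.
Smallest index with value ≥ 7: n = 3 (giving 12).
Largest index with value ≤ 92: n = 8 (giving 92).
Indices 3 through 8: 6 terms.

6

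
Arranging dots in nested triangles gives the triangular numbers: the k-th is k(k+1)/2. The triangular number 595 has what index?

34

Set n(n+1)/2 = 595, giving n² + n − 1190 = 0.
The discriminant is 1 + 8·595 = 4761, and √4761 = 69.
So n = (-1 + 69) / 2 = 68/2 = 34.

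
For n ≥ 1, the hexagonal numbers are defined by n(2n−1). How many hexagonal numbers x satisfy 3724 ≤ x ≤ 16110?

47

The n-th hexagonal number is n(2n−1).
Smallest index with value ≥ 3724: n = 44 (giving 3828).
Largest index with value ≤ 16110: n = 90 (giving 16110).
Indices 44 through 90: 47 terms.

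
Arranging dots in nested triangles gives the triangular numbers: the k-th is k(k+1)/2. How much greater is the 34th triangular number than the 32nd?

34·35/2 = 595 and 32·33/2 = 528.
Difference: 595 − 528 = 67.

67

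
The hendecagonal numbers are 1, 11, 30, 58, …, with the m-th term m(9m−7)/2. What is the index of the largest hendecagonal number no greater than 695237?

393

Solve n(9n−7)/2 ≤ 695237 for integer n.
n = 393 gives 693645 ≤ 695237, while n = 394 gives 697183 > 695237; so the answer is index 393.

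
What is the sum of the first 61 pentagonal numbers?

Σ i(3i−1)/2 = (3Σi² − Σi) / 2 over i = 1..61.
Σi = 1891 and Σi² = 77531.
(3·77531 − 1·1891) / 2 = 230702/2 = 115351.

115351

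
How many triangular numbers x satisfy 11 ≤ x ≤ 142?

The n-th triangular number is n(n+1)/2.
Smallest index with value ≥ 11: n = 5 (giving 15).
Largest index with value ≤ 142: n = 16 (giving 136).
Indices 5 through 16: 12 terms.

12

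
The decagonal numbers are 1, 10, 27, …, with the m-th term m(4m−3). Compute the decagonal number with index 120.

57240

The 120th decagonal number is n(4n−3) with n = 120.
120·(4·120 − 3) = 120·477 = 57240.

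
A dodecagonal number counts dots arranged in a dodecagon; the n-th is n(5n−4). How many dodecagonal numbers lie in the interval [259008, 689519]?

The n-th dodecagonal number is n(5n−4).
Smallest index with value ≥ 259008: n = 228 (giving 259008).
Largest index with value ≤ 689519: n = 371 (giving 686721).
Indices 228 through 371: 144 terms.

144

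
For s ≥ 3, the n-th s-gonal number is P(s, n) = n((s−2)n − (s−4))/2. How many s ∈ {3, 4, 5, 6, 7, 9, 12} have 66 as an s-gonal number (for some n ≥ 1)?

s = 3: P(3, 11) = 66. ✓
s = 4: P(4, 8) = 64 and P(4, 9) = 81; 66 is not s-gonal.
s = 5: P(5, 6) = 51 and P(5, 7) = 70; 66 is not s-gonal.
s = 6: P(6, 6) = 66. ✓
s = 7: P(7, 5) = 55 and P(7, 6) = 81; 66 is not s-gonal.
s = 9: P(9, 4) = 46 and P(9, 5) = 75; 66 is not s-gonal.
s = 12: P(12, 4) = 64 and P(12, 5) = 105; 66 is not s-gonal.
Hits: s ∈ {3, 6} → 2.

2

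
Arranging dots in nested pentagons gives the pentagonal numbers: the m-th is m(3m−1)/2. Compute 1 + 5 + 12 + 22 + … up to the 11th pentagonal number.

726

Σ i(3i−1)/2 = (3Σi² − Σi) / 2 over i = 1..11.
Σi = 66 and Σi² = 506.
(3·506 − 1·66) / 2 = 1452/2 = 726.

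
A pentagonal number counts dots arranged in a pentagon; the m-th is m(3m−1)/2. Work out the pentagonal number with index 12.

210

The 12th pentagonal number is n(3n−1)/2 with n = 12.
12·(3·12 − 1)/2 = 12·35/2 = 210.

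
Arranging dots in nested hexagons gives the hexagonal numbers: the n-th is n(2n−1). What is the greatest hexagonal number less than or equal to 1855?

Solve n(2n−1) ≤ 1855 for integer n.
n = 30 gives 1770 ≤ 1855, while n = 31 gives 1891 > 1855; so the answer is 1770.

1770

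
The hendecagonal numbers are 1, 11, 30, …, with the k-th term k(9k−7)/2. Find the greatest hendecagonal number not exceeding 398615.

Solve n(9n−7)/2 ≤ 398615 for integer n.
n = 298 gives 398575 ≤ 398615, while n = 299 gives 401258 > 398615; so the answer is 398575.

398575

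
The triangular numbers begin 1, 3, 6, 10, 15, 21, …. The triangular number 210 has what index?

20

Set n(n+1)/2 = 210, giving n² + n − 420 = 0.
The discriminant is 1 + 8·210 = 1681, and √1681 = 41.
So n = (-1 + 41) / 2 = 40/2 = 20.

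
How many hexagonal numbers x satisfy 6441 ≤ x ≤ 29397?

65

The n-th hexagonal number is n(2n−1).
Smallest index with value ≥ 6441: n = 57 (giving 6441).
Largest index with value ≤ 29397: n = 121 (giving 29161).
Indices 57 through 121: 65 terms.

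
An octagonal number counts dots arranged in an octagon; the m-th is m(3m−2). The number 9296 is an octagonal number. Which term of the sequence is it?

Set n(3n−2) = 9296, giving 3n² − 2n − 9296 = 0.
So n = (2 + 334) / 6 = 336/6 = 56.
Check: 56·(3·56 − 2) = 9296. ✓

56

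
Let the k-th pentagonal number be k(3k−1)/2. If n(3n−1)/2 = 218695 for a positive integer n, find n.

Set n(3n−1)/2 = 218695, giving 3n² − n − 437390 = 0.
The discriminant is 1 + 24·218695 = 5248681, and √5248681 = 2291.
So n = (1 + 2291) / 6 = 2292/6 = 382.
Check: 382·(3·382 − 1)/2 = 218695. ✓

382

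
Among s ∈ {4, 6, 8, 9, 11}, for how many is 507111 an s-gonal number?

1

s = 4: P(4, 712) = 506944 and P(4, 713) = 508369; 507111 is not s-gonal.
s = 6: P(6, 503) = 505515 and P(6, 504) = 507528; 507111 is not s-gonal.
s = 8: P(8, 411) = 505941 and P(8, 412) = 508408; 507111 is not s-gonal.
s = 9: P(9, 381) = 507111. ✓
s = 11: P(11, 336) = 506856 and P(11, 337) = 509881; 507111 is not s-gonal.
Hits: s ∈ {9} → 1.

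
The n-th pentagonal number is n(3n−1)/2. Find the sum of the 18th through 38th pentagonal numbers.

Σ i(3i−1)/2 = (3Σi² − Σi) / 2 over i = 18..38.
Σi = 741 − 153 = 588 and Σi² = 19019 − 1785 = 17234.
(3·17234 − 1·588) / 2 = 51114/2 = 25557.

25557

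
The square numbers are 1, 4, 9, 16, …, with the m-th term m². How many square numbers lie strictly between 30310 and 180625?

The n-th square number is n².
Smallest index with value > 30310: n = 175 (giving 30625).
Largest index with value < 180625: n = 424 (giving 179776).
Indices 175 through 424: 250 terms.

250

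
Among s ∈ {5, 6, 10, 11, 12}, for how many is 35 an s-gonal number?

s = 5: P(5, 5) = 35. ✓
s = 6: P(6, 4) = 28 and P(6, 5) = 45; 35 is not s-gonal.
s = 10: P(10, 3) = 27 and P(10, 4) = 52; 35 is not s-gonal.
s = 11: P(11, 3) = 30 and P(11, 4) = 58; 35 is not s-gonal.
s = 12: P(12, 3) = 33 and P(12, 4) = 64; 35 is not s-gonal.
Hits: s ∈ {5} → 1.

1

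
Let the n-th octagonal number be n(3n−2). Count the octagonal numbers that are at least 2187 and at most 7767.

The n-th octagonal number is n(3n−2).
Smallest index with value ≥ 2187: n = 28 (giving 2296).
Largest index with value ≤ 7767: n = 51 (giving 7701).
Indices 28 through 51: 24 terms.

24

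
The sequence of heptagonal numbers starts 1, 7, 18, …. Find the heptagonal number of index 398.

The 398th heptagonal number is n(5n−3)/2 with n = 398.
398·(5·398 − 3)/2 = 398·1987/2 = 395413.

395413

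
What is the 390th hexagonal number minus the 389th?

Consecutive hexagonal numbers differ by 4n − 3: here 4·390 − 3 = 1557.

1557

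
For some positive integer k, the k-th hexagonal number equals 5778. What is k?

54

Set n(2n−1) = 5778, giving 2n² − n − 5778 = 0.
The discriminant is 1 + 8·5778 = 46225, and √46225 = 215.
So n = (1 + 215) / 4 = 216/4 = 54.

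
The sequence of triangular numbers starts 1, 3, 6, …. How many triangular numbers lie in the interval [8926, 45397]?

The n-th triangular number is n(n+1)/2.
Smallest index with value ≥ 8926: n = 134 (giving 9045).
Largest index with value ≤ 45397: n = 300 (giving 45150).
Indices 134 through 300: 167 terms.

167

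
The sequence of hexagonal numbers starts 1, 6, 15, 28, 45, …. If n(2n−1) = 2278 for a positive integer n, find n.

Set n(2n−1) = 2278, giving 2n² − n − 2278 = 0.
So n = (1 + 135) / 4 = 136/4 = 34.
Check: 34·(2·34 − 1) = 2278. ✓

34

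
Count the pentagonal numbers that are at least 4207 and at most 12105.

37

The n-th pentagonal number is n(3n−1)/2.
Smallest index with value ≥ 4207: n = 54 (giving 4347).
Largest index with value ≤ 12105: n = 90 (giving 12105).
Indices 54 through 90: 37 terms.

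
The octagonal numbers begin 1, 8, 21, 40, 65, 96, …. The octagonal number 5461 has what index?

43

Set n(3n−2) = 5461, giving 3n² − 2n − 5461 = 0.
The discriminant is 4 + 12·5461 = 65536, and √65536 = 256.
So n = (2 + 256) / 6 = 258/6 = 43.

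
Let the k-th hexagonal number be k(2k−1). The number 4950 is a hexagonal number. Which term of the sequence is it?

50

Set n(2n−1) = 4950, giving 2n² − n − 4950 = 0.
The discriminant is 1 + 8·4950 = 39601, and √39601 = 199.
So n = (1 + 199) / 4 = 200/4 = 50.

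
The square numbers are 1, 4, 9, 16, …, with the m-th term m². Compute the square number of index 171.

171² = 29241.

29241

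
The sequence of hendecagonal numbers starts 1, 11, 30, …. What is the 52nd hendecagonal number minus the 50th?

52·(9·52 − 7)/2 = 11986 and 50·(9·50 − 7)/2 = 11075.
Difference: 11986 − 11075 = 911.

911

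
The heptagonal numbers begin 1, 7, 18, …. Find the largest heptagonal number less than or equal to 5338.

5221

Solve n(5n−3)/2 ≤ 5338 for integer n.
n = 46 gives 5221 ≤ 5338, while n = 47 gives 5452 > 5338; so the answer is 5221.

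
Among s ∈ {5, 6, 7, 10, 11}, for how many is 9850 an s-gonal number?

1

s = 5: P(5, 81) = 9801 and P(5, 82) = 10045; 9850 is not s-gonal.
s = 6: P(6, 70) = 9730 and P(6, 71) = 10011; 9850 is not s-gonal.
s = 7: P(7, 63) = 9828 and P(7, 64) = 10144; 9850 is not s-gonal.
s = 10: P(10, 50) = 9850. ✓
s = 11: P(11, 47) = 9776 and P(11, 48) = 10200; 9850 is not s-gonal.
Hits: s ∈ {10} → 1.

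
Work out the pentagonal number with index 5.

35

The 5th pentagonal number is n(3n−1)/2 with n = 5.
5·(3·5 − 1)/2 = 5·14/2 = 5·7 = 35.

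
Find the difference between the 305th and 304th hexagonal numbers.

Consecutive hexagonal numbers differ by 4n − 3: here 4·305 − 3 = 1217.

1217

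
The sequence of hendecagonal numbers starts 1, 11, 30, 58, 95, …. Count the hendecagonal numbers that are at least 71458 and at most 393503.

The n-th hendecagonal number is n(9n−7)/2.
Smallest index with value ≥ 71458: n = 127 (giving 72136).
Largest index with value ≤ 393503: n = 296 (giving 393236).
Indices 127 through 296: 170 terms.

170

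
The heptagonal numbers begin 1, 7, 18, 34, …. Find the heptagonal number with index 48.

The 48th heptagonal number is n(5n−3)/2 with n = 48.
48·(5·48 − 3)/2 = 48·237/2 = 5688.

5688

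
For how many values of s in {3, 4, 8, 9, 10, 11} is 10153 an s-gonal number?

1

s = 3: P(3, 142) = 10153. ✓
s = 4: P(4, 100) = 10000 and P(4, 101) = 10201; 10153 is not s-gonal.
s = 8: P(8, 58) = 9976 and P(8, 59) = 10325; 10153 is not s-gonal.
s = 9: P(9, 54) = 10071 and P(9, 55) = 10450; 10153 is not s-gonal.
s = 10: P(10, 50) = 9850 and P(10, 51) = 10251; 10153 is not s-gonal.
s = 11: P(11, 47) = 9776 and P(11, 48) = 10200; 10153 is not s-gonal.
Hits: s ∈ {3} → 1.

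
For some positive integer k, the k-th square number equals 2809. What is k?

We need n² = 2809, so n = √2809 = 53.

53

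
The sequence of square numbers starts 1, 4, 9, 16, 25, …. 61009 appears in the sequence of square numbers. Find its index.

247

We need n² = 61009, so n = √61009 = 247.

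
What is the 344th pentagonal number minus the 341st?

344·(3·344 − 1)/2 = 177332 and 341·(3·341 − 1)/2 = 174251.
Difference: 177332 − 174251 = 3081.

3081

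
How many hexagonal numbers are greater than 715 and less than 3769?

The n-th hexagonal number is n(2n−1).
Smallest index with value > 715: n = 20 (giving 780).
Largest index with value < 3769: n = 43 (giving 3655).
Indices 20 through 43: 24 terms.

24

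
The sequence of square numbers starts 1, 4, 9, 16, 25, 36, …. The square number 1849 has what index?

We need n² = 1849, so n = √1849 = 43.

43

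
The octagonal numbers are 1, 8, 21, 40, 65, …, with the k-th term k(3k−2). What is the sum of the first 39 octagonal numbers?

60060

Σ i(3i−2) = 3Σi² − 2Σi over i = 1..39.
Σi = 780 and Σi² = 20540.
3·20540 − 2·780 = 60060.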